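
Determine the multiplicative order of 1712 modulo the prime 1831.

1830

The order of 1712 must divide p − 1 = 1830 = 2 · 3 · 5 · 61.
Divisors: 1, 2, 3, 5, 6, 10, 15, 30, 61, 122, 183, 305, 366, 610, 915, 1830.
Check each in increasing order: 1712^1 ≡ 1712;  1712^2 ≡ 1344;  1712^3 ≡ 1192;  1712^5 ≡ 1754;  1712^6 ≡ 8;  1712^10 ≡ 436;  1712^15 ≡ 1217;  1712^30 ≡ 1641;  1712^61 ≡ 1457;  1712^122 ≡ 720;  1712^183 ≡ 1708;  1712^305 ≡ 1159;  1712^366 ≡ 481;  1712^610 ≡ 1158;  1712^915 ≡ 1830;  1712^1830 ≡ 1.
Smallest exponent giving 1 is 1830.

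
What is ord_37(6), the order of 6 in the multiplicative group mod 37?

The order of 6 must divide p − 1 = 36 = 2^2 · 3^2.
Divisors: 1, 2, 3, 4, 6, 9, 12, 18, 36.
Check each in increasing order: 6^1 ≡ 6;  6^2 ≡ 36;  6^3 ≡ 31;  6^4 ≡ 1.
Smallest exponent giving 1 is 4.

4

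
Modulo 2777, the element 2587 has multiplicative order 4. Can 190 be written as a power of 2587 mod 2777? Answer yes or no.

yes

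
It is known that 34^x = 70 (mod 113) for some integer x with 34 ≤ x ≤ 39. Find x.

Compute 34^34 mod 113 = 102, then multiply by 34 repeatedly:
  34^34=102  34^35=78  34^36=53  34^37=107  34^38=22
  34^39=70
Found 70 at exponent 39.

39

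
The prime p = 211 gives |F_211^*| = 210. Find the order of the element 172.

105

The order of 172 must divide p − 1 = 210 = 2 · 3 · 5 · 7.
Divisors: 1, 2, 3, 5, 6, 7, 10, 14, 15, 21, 30, 35, 42, 70, 105, 210.
Check each in increasing order: 172^1 ≡ 172;  172^2 ≡ 44;  172^3 ≡ 183;  172^5 ≡ 34;  172^6 ≡ 151;  172^7 ≡ 19;  172^10 ≡ 101;  172^14 ≡ 150;  172^15 ≡ 58;  172^21 ≡ 107;  172^30 ≡ 199;  172^35 ≡ 14;  172^42 ≡ 55;  172^70 ≡ 196;  172^105 ≡ 1.
Smallest exponent giving 1 is 105.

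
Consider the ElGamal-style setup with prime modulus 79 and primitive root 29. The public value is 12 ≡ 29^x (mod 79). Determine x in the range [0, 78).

Successive powers of 29 modulo 79:
  29^0=1  29^1=29  29^2=51  29^3=57  29^4=73  29^5=63
  29^6=10  29^7=53  29^8=36  29^9=17  29^10=19  29^11=77
  29^12=21  29^13=56  29^14=44  29^15=12
So 29^15 ≡ 12 (mod 79), giving x = 15.

15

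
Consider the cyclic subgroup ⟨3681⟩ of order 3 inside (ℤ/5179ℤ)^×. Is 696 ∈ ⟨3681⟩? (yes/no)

no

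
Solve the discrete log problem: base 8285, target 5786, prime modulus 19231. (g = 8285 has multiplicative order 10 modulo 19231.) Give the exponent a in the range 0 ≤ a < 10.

2

Successive powers of 8285 modulo 19231:
  8285^0=1  8285^1=8285  8285^2=5786
So 8285^2 ≡ 5786 (mod 19231), giving a = 2.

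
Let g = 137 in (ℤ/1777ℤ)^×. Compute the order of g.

888

The order of 137 must divide p − 1 = 1776 = 2^4 · 3 · 37.
Divisors: 1, 2, 3, 4, 6, 8, 12, 16, 24, 37, 48, 74, 111, 148, 222, 296, 444, 592, 888, 1776.
Check each in increasing order: 137^1 ≡ 137;  137^2 ≡ 999;  137^3 ≡ 34;  137^4 ≡ 1104;  137^6 ≡ 1156;  137^8 ≡ 1571;  137^12 ≡ 32;  137^16 ≡ 1565;  137^24 ≡ 1024;  137^37 ≡ 514;  137^48 ≡ 146;  137^74 ≡ 1200;  137^111 ≡ 181;  137^148 ≡ 630;  137^222 ≡ 775;  137^296 ≡ 629;  137^444 ≡ 1776;  137^592 ≡ 1147;  137^888 ≡ 1.
Smallest exponent giving 1 is 888.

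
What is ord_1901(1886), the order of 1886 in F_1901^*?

1900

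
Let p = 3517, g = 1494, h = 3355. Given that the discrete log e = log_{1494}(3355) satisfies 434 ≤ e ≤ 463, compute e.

445

Compute 1494^434 mod 3517 = 170, then multiply by 1494 repeatedly:
  1494^434=170  1494^435=756  1494^436=507  1494^437=1303  1494^438=1781
  1494^439=1962  1494^440=1567  1494^441=2293  1494^442=184  1494^443=570
  1494^444=466  1494^445=3355
Found 3355 at exponent 445.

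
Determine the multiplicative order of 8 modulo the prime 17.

8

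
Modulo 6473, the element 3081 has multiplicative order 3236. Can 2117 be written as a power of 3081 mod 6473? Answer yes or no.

2117 ∈ ⟨3081⟩ iff 2117^3236 ≡ 1 (mod 6473), since |⟨3081⟩| = 3236.
2117^3236 mod 6473 = 1.
Since 1 = 1, 2117 lies in the subgroup.

yes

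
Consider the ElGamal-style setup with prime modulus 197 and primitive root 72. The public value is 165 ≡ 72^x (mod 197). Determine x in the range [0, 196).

47

Baby-step giant-step with m = ceil(sqrt(196)) = 14.
Baby table (72^j mod 197 for j=0..13):
  0:1  1:72  2:62  3:130  4:101  5:180  6:155  7:128
  8:154  9:56  10:92  11:123  12:188  13:140
Giant step factor: 72^(-14) ≡ 6 (mod 197).
Scan 165·6^i mod 197 for i = 0, 1, …:
  i=0: 165   i=1: 5   i=2: 30   i=3: 180
Match at i=3, j=5: x = 3·14 + 5 = 47.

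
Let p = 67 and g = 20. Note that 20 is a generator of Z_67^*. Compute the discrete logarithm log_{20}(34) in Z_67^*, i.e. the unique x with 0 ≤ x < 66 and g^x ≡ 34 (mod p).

Baby-step giant-step with m = ceil(sqrt(66)) = 9.
Baby table (20^j mod 67 for j=0..8):
  0:1  1:20  2:65  3:27  4:4  5:13  6:59  7:41
  8:16
Giant step factor: 20^(-9) ≡ 58 (mod 67).
Scan 34·58^i mod 67 for i = 0, 1, …:
  i=0: 34   i=1: 29   i=2: 7   i=3: 4
Match at i=3, j=4: x = 3·9 + 4 = 31.

31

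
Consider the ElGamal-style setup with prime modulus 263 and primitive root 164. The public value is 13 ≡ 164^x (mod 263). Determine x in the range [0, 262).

Baby-step giant-step with m = ceil(sqrt(262)) = 17.
Baby table (164^j mod 263 for j=0..16):
  0:1  1:164  2:70  3:171  4:166  5:135  6:48  7:245
  8:204  9:55  10:78  11:168  12:200  13:188  14:61  15:10
  16:62
Giant step factor: 164^(-17) ≡ 65 (mod 263).
Scan 13·65^i mod 263 for i = 0, 1, …:
  i=0: 13   i=1: 56   i=2: 221   i=3: 163
  i=4: 75   i=5: 141   i=6: 223   i=7: 30
  i=8: 109   i=9: 247   i=10: 12   i=11: 254
  i=12: 204
Match at i=12, j=8: x = 12·17 + 8 = 212.

212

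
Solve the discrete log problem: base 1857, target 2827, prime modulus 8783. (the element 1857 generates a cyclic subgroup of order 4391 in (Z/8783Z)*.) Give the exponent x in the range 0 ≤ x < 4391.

Baby-step giant-step with m = ceil(sqrt(4391)) = 67.
Baby table (1857^j mod 8783 for j=0..66):
  0:1  1:1857  2:5513  3:5446  4:3989  5:3504  6:7508  7:3735
  8:6108  9:3703  10:8165  11:2947  12:770  13:7044  14:2821  15:3929
  16:6263  17:1699  18:1946  19:3909  20:4255  21:5618  22:7205  23:3176
  24:4439  25:4769  26:2769  27:3978  28:643  29:8346  30:5310  31:6144
  32:291  33:4624  34:5777  35:3846  36:1443  37:836  38:6644  39:6576
  40:3262  41:6047  42:4605  43:5626  44:4495  45:3365  46:4092  47:1549
  48:4452  49:2561  50:4174  51:4512  52:8585  53:1200  54:6301  55:2001
  56:648  57:65  58:6526  59:7025  60:2670  61:4578  62:8185  63:4955
  64:5634  65:1785  66:3554
Giant step factor: 1857^(-67) ≡ 3736 (mod 8783).
Scan 2827·3736^i mod 8783 for i = 0, 1, …:
  i=0: 2827   i=1: 4506   i=2: 6188   i=3: 1512
  i=4: 1363   i=5: 6811   i=6: 1545   i=7: 1689
  i=8: 3910   i=9: 1631     …   i=35: 6673
  i=36: 4174
Match at i=36, j=50: x = 36·67 + 50 = 2462.

2462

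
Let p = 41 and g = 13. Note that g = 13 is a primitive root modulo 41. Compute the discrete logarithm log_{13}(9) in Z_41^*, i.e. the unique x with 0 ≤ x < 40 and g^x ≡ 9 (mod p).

10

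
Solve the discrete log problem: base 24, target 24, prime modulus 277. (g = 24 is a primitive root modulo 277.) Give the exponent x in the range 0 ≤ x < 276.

Baby-step giant-step with m = ceil(sqrt(276)) = 17.
Baby table (24^j mod 277 for j=0..16):
  0:1  1:24  2:22  3:251  4:207  5:259  6:122  7:158
  8:191  9:152  10:47  11:20  12:203  13:163  14:34  15:262
  16:194
Giant step factor: 24^(-17) ≡ 162 (mod 277).
Scan 24·162^i mod 277 for i = 0, 1, …:
  i=0: 24
Match at i=0, j=1: x = 0·17 + 1 = 1.

1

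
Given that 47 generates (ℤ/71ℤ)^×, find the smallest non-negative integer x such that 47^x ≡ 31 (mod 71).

Baby-step giant-step with m = ceil(sqrt(70)) = 9.
Baby table (47^j mod 71 for j=0..8):
  0:1  1:47  2:8  3:21  4:64  5:26  6:15  7:66
  8:49
Giant step factor: 47^(-9) ≡ 55 (mod 71).
Scan 31·55^i mod 71 for i = 0, 1, …:
  i=0: 31   i=1: 1
Match at i=1, j=0: x = 1·9 + 0 = 9.

9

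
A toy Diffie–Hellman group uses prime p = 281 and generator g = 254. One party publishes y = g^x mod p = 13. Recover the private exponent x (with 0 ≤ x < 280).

Baby-step giant-step with m = ceil(sqrt(280)) = 17.
Baby table (254^j mod 281 for j=0..16):
  0:1  1:254  2:167  3:268  4:70  5:77  6:169  7:214
  8:123  9:51  10:28  11:87  12:180  13:198  14:274  15:189
  16:236
Giant step factor: 254^(-17) ≡ 105 (mod 281).
Scan 13·105^i mod 281 for i = 0, 1, …:
  i=0: 13   i=1: 241   i=2: 15   i=3: 170
  i=4: 147   i=5: 261   i=6: 148   i=7: 85
  i=8: 214
Match at i=8, j=7: x = 8·17 + 7 = 143.

143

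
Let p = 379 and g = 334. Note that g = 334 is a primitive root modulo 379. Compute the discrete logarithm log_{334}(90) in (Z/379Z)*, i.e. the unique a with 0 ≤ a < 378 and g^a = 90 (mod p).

53

Baby-step giant-step with m = ceil(sqrt(378)) = 20.
Baby table (334^j mod 379 for j=0..19):
  0:1  1:334  2:130  3:214  4:224  5:153  6:316  7:182
  8:148  9:162  10:290  11:215  12:179  13:283  14:151  15:27
  16:301  17:99  18:93  19:363
Giant step factor: 334^(-20) ≡ 369 (mod 379).
Scan 90·369^i mod 379 for i = 0, 1, …:
  i=0: 90   i=1: 237   i=2: 283
Match at i=2, j=13: a = 2·20 + 13 = 53.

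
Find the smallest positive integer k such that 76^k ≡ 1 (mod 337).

112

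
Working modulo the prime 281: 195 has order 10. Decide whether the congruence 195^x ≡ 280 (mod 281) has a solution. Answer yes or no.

yes

280 ∈ ⟨195⟩ iff 280^10 ≡ 1 (mod 281), since |⟨195⟩| = 10.
280^10 mod 281 = 1.
Since 1 = 1, 280 lies in the subgroup.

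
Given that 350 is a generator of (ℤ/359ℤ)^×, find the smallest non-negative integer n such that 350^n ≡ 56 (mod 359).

29

Baby-step giant-step with m = ceil(sqrt(358)) = 19.
Baby table (350^j mod 359 for j=0..18):
  0:1  1:350  2:81  3:348  4:99  5:186  6:121  7:347
  8:108  9:105  10:132  11:248  12:281  13:343  14:144  15:140
  16:176  17:211  18:255
Giant step factor: 350^(-19) ≡ 28 (mod 359).
Scan 56·28^i mod 359 for i = 0, 1, …:
  i=0: 56   i=1: 132
Match at i=1, j=10: n = 1·19 + 10 = 29.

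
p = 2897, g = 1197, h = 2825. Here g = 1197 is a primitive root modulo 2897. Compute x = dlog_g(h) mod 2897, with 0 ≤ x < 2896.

Baby-step giant-step with m = ceil(sqrt(2896)) = 54.
Baby table (1197^j mod 2897 for j=0..53):
  0:1  1:1197  2:1691  3:2021  4:142  5:1948  6:2568  7:179
  8:2782  9:1401  10:2531  11:2242  12:1052  13:1946  14:174  15:2591
  16:1637  17:1117  18:1532  19:3  20:694  21:2176  22:269  23:426
  24:50  25:1910  26:537  27:2552  28:1306  29:1799  30:932  31:259
  32:44  33:522  34:1979  35:2014  36:454  37:1699  38:9  39:2082
  40:734  41:807  42:1278  43:150  44:2833  45:1611  46:1862  47:1021
  48:2500  49:2796  50:777  51:132  52:1566  53:143
Giant step factor: 1197^(-54) ≡ 1577 (mod 2897).
Scan 2825·1577^i mod 2897 for i = 0, 1, …:
  i=0: 2825   i=1: 2336   i=2: 1785   i=3: 1958
  i=4: 2461   i=5: 1914   i=6: 2601   i=7: 2522
  i=8: 2510   i=9: 968     …   i=13: 2321
  i=14: 1306
Match at i=14, j=28: x = 14·54 + 28 = 784.

784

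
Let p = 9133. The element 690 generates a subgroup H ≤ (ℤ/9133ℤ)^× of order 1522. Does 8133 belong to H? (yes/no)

yes

8133 ∈ ⟨690⟩ iff 8133^1522 ≡ 1 (mod 9133), since |⟨690⟩| = 1522.
8133^1522 mod 9133 = 1.
Since 1 = 1, 8133 lies in the subgroup.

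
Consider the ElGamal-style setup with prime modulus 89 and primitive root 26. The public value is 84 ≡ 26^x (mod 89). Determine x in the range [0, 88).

Successive powers of 26 modulo 89:
  26^0=1  26^1=26  26^2=53  26^3=43  26^4=50  26^5=54
  26^6=69  26^7=14  26^8=8  26^9=30  26^10=68  26^11=77
  26^12=44  26^13=76  26^14=18  26^15=23  26^16=64  26^17=62
  26^18=10  26^19=82  26^20=85  26^21=74  26^22=55  26^23=6
  26^24=67  26^25=51  26^26=80  26^27=33  26^28=57  26^29=58
  26^30=84
So 26^30 ≡ 84 (mod 89), giving x = 30.

30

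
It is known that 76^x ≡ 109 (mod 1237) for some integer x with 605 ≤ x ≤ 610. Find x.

Compute 76^605 mod 1237 = 506, then multiply by 76 repeatedly:
  76^605=506  76^606=109
Found 109 at exponent 606.

606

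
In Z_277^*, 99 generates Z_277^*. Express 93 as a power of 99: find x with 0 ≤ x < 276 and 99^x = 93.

77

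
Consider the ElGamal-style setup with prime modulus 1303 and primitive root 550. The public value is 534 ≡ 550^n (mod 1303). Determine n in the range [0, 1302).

Baby-step giant-step with m = ceil(sqrt(1302)) = 37.
Baby table (550^j mod 1303 for j=0..36):
  0:1  1:550  2:204  3:142  4:1223  5:302  6:619  7:367
  8:1188  9:597  10:1297  11:609  12:79  13:451  14:480  15:794
  16:195  17:404  18:690  19:327  20:36  21:255  22:829  23:1203
  24:1029  25:448  26:133  27:182  28:1072  29:644  30:1087  31:1076
  32:238  33:600  34:341  35:1221  36:505
Giant step factor: 550^(-37) ≡ 352 (mod 1303).
Scan 534·352^i mod 1303 for i = 0, 1, …:
  i=0: 534   i=1: 336   i=2: 1002   i=3: 894
  i=4: 665   i=5: 843   i=6: 955   i=7: 1289
  i=8: 284   i=9: 940   i=10: 1221
Match at i=10, j=35: n = 10·37 + 35 = 405.

405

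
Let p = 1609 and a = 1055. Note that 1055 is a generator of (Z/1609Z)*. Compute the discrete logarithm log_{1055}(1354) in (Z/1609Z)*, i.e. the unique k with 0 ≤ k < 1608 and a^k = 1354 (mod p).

1139

Baby-step giant-step with m = ceil(sqrt(1608)) = 41.
Baby table (1055^j mod 1609 for j=0..40):
  0:1  1:1055  2:1206  3:1220  4:1509  5:694  6:75  7:284
  8:346  9:1396  10:545  11:562  12:798  13:383  14:206  15:115
  16:650  17:316  18:317  19:1372  20:969  21:580  22:480  23:1174
  24:1249  25:1533  26:270  27:57  28:602  29:1164  30:353  31:736
  32:942  33:1057  34:98  35:414  36:731  37:494  38:1463  39:434
  40:914
Giant step factor: 1055^(-41) ≡ 739 (mod 1609).
Scan 1354·739^i mod 1609 for i = 0, 1, …:
  i=0: 1354   i=1: 1417   i=2: 1313   i=3: 80
  i=4: 1196   i=5: 503   i=6: 38   i=7: 729
  i=8: 1325   i=9: 903     …   i=26: 698
  i=27: 942
Match at i=27, j=32: k = 27·41 + 32 = 1139.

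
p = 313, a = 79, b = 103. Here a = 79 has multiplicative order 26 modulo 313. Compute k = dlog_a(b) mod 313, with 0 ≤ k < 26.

12

Successive powers of 79 modulo 313:
  79^0=1  79^1=79  79^2=294  79^3=64  79^4=48  79^5=36
  79^6=27  79^7=255  79^8=113  79^9=163  79^10=44  79^11=33
  79^12=103
So 79^12 ≡ 103 (mod 313), giving k = 12.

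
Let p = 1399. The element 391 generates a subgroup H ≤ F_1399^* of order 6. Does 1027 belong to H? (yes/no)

⟨391⟩ has order 6; its elements mod 1399 are {1, 390, 391, 1008, 1009, 1398}.
1027 is not in this set.

no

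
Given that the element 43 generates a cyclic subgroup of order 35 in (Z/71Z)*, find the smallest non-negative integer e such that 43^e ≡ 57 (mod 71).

14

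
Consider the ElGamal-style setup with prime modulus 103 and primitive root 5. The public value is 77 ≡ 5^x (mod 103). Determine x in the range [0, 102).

Baby-step giant-step with m = ceil(sqrt(102)) = 11.
Baby table (5^j mod 103 for j=0..10):
  0:1  1:5  2:25  3:22  4:7  5:35  6:72  7:51
  8:49  9:39  10:92
Giant step factor: 5^(-11) ≡ 88 (mod 103).
Scan 77·88^i mod 103 for i = 0, 1, …:
  i=0: 77   i=1: 81   i=2: 21   i=3: 97
  i=4: 90   i=5: 92
Match at i=5, j=10: x = 5·11 + 10 = 65.

65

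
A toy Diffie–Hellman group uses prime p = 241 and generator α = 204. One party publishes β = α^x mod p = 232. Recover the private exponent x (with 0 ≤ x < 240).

148

Baby-step giant-step with m = ceil(sqrt(240)) = 16.
Baby table (204^j mod 241 for j=0..15):
  0:1  1:204  2:164  3:198  4:145  5:178  6:162  7:31
  8:58  9:23  10:113  11:157  12:216  13:202  14:238  15:111
Giant step factor: 204^(-16) ≡ 24 (mod 241).
Scan 232·24^i mod 241 for i = 0, 1, …:
  i=0: 232   i=1: 25   i=2: 118   i=3: 181
  i=4: 6   i=5: 144   i=6: 82   i=7: 40
  i=8: 237   i=9: 145
Match at i=9, j=4: x = 9·16 + 4 = 148.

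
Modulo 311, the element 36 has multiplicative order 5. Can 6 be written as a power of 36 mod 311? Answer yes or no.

yes

6 ∈ ⟨36⟩ iff 6^5 ≡ 1 (mod 311), since |⟨36⟩| = 5.
6^5 mod 311 = 1.
Since 1 = 1, 6 lies in the subgroup.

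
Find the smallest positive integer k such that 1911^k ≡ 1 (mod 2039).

2038

The order of 1911 must divide p − 1 = 2038 = 2 · 1019.
Divisors: 1, 2, 1019, 2038.
Check each in increasing order: 1911^1 ≡ 1911;  1911^2 ≡ 72;  1911^1019 ≡ 2038;  1911^2038 ≡ 1.
Smallest exponent giving 1 is 2038.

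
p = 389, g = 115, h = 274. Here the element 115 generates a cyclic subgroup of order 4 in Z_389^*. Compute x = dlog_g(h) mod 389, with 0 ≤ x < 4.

3

Successive powers of 115 modulo 389:
  115^0=1  115^1=115  115^2=388  115^3=274
So 115^3 ≡ 274 (mod 389), giving x = 3.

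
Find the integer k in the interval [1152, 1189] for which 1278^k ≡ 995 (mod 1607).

Compute 1278^1152 mod 1607 = 1264, then multiply by 1278 repeatedly:
  1278^1152=1264  1278^1153=357  1278^1154=1465  1278^1155=115  1278^1156=733
  1278^1157=1500  1278^1158=1456  1278^1159=1469  1278^1160=406  1278^1161=1414
  1278^1162=824  1278^1163=487  1278^1164=477  1278^1165=553  1278^1166=1261
  1278^1167=1344  1278^1168=1356  1278^1169=622  1278^1170=1058  1278^1171=637
  1278^1172=944  1278^1173=1182  1278^1174=16  1278^1175=1164  1278^1176=1117
  1278^1177=510  1278^1178=945  1278^1179=853  1278^1180=588  1278^1181=995
Found 995 at exponent 1181.

1181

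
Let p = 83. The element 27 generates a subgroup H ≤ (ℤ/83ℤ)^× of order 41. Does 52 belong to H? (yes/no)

no

52 ∈ ⟨27⟩ iff 52^41 ≡ 1 (mod 83), since |⟨27⟩| = 41.
52^41 mod 83 = 82.
Since 82 ≠ 1, 52 does not lie in the subgroup.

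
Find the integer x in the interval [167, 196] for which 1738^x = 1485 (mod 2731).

Compute 1738^167 mod 2731 = 62, then multiply by 1738 repeatedly:
  1738^167=62  1738^168=1247  1738^169=1603  1738^170=394  1738^171=2022
  1738^172=2170  1738^173=2680  1738^174=1485
Found 1485 at exponent 174.

174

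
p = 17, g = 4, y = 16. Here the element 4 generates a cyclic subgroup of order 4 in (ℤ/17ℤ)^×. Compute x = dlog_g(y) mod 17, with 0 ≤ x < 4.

2

Successive powers of 4 modulo 17:
  4^0=1  4^1=4  4^2=16
So 4^2 ≡ 16 (mod 17), giving x = 2.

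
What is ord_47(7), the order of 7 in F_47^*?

The order of 7 must divide p − 1 = 46 = 2 · 23.
Divisors: 1, 2, 23, 46.
Check each in increasing order: 7^1 ≡ 7;  7^2 ≡ 2;  7^23 ≡ 1.
Smallest exponent giving 1 is 23.

23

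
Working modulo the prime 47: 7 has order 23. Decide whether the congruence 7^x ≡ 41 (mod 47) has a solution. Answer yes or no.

⟨7⟩ has order 23; its elements mod 47 are {1, 2, 3, 4, 6, 7, 8, 9, 12, 14, 16, 17, 18, 21, 24, 25, 27, 28, 32, 34, 36, 37, 42}.
41 is not in this set.

no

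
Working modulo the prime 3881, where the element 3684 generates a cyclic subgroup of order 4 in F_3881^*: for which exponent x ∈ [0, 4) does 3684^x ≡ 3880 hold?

Successive powers of 3684 modulo 3881:
  3684^0=1  3684^1=3684  3684^2=3880
So 3684^2 ≡ 3880 (mod 3881), giving x = 2.

2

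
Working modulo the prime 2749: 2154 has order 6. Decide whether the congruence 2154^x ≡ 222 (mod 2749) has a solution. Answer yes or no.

no

222 ∈ ⟨2154⟩ iff 222^6 ≡ 1 (mod 2749), since |⟨2154⟩| = 6.
222^6 mod 2749 = 784.
Since 784 ≠ 1, 222 does not lie in the subgroup.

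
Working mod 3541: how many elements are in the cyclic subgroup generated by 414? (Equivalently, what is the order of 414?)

The order of 414 must divide p − 1 = 3540 = 2^2 · 3 · 5 · 59.
Divisors: 1, 2, 3, 4, 5, 6, 10, 12, 15, 20, 30, 59, 60, 118, 177, 236, 295, 354, 590, 708, 885, 1180, 1770, 3540.
Check each in increasing order: 414^1 ≡ 414;  414^2 ≡ 1428;  414^3 ≡ 3386;  414^4 ≡ 3109;  414^5 ≡ 1743;  414^6 ≡ 2779;  414^10 ≡ 3412;  414^12 ≡ 3461;  414^15 ≡ 1777;  414^20 ≡ 2477;  414^30 ≡ 2698;  414^59 ≡ 100;  414^60 ≡ 2449;  414^118 ≡ 2918;  414^177 ≡ 1438;  414^236 ≡ 2160;  414^295 ≡ 3540;  414^354 ≡ 3441;  414^590 ≡ 1.
Smallest exponent giving 1 is 590.

590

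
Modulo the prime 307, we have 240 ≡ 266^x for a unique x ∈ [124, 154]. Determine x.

140

Compute 266^124 mod 307 = 232, then multiply by 266 repeatedly:
  266^124=232  266^125=5  266^126=102  266^127=116  266^128=156
  266^129=51  266^130=58  266^131=78  266^132=179  266^133=29
  266^134=39  266^135=243  266^136=168  266^137=173  266^138=275
  266^139=84  266^140=240
Found 240 at exponent 140.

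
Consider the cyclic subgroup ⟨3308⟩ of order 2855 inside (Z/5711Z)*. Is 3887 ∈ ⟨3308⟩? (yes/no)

3887 ∈ ⟨3308⟩ iff 3887^2855 ≡ 1 (mod 5711), since |⟨3308⟩| = 2855.
3887^2855 mod 5711 = 1.
Since 1 = 1, 3887 lies in the subgroup.

yes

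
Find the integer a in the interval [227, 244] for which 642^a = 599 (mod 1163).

Compute 642^227 mod 1163 = 594, then multiply by 642 repeatedly:
  642^227=594  642^228=1047  642^229=1123  642^230=1069  642^231=128
  642^232=766  642^233=986  642^234=340  642^235=799  642^236=75
  642^237=467  642^238=923  642^239=599
Found 599 at exponent 239.

239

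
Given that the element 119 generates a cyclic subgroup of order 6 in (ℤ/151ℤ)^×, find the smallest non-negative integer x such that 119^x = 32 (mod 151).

Successive powers of 119 modulo 151:
  119^0=1  119^1=119  119^2=118  119^3=150  119^4=32
So 119^4 ≡ 32 (mod 151), giving x = 4.

4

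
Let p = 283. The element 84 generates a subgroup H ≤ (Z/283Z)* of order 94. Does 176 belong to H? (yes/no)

176 ∈ ⟨84⟩ iff 176^94 ≡ 1 (mod 283), since |⟨84⟩| = 94.
176^94 mod 283 = 44.
Since 44 ≠ 1, 176 does not lie in the subgroup.

no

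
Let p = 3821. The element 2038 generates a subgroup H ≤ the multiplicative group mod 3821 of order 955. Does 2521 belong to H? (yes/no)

yes

2521 ∈ ⟨2038⟩ iff 2521^955 ≡ 1 (mod 3821), since |⟨2038⟩| = 955.
2521^955 mod 3821 = 1.
Since 1 = 1, 2521 lies in the subgroup.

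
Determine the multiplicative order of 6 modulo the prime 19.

The order of 6 must divide p − 1 = 18 = 2 · 3^2.
Divisors: 1, 2, 3, 6, 9, 18.
Check each in increasing order: 6^1 ≡ 6;  6^2 ≡ 17;  6^3 ≡ 7;  6^6 ≡ 11;  6^9 ≡ 1.
Smallest exponent giving 1 is 9.

9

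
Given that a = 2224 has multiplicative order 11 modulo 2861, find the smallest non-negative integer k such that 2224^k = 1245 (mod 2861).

6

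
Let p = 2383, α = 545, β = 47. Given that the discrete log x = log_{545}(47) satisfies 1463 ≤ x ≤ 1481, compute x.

1472

Compute 545^1463 mod 2383 = 2323, then multiply by 545 repeatedly:
  545^1463=2323  545^1464=662  545^1465=957  545^1466=2071  545^1467=1536
  545^1468=687  545^1469=284  545^1470=2268  545^1471=1666  545^1472=47
Found 47 at exponent 1472.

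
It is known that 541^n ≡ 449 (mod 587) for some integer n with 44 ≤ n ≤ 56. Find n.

Compute 541^44 mod 587 = 225, then multiply by 541 repeatedly:
  541^44=225  541^45=216  541^46=43  541^47=370  541^48=3
  541^49=449
Found 449 at exponent 49.

49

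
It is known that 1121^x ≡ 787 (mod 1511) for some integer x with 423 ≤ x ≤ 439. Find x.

438

Compute 1121^423 mod 1511 = 1333, then multiply by 1121 repeatedly:
  1121^423=1333  1121^424=1425  1121^425=298  1121^426=127  1121^427=333
  1121^428=76  1121^429=580  1121^430=450  1121^431=1287  1121^432=1233
  1121^433=1139  1121^434=24  1121^435=1217  1121^436=1335  1121^437=645
  1121^438=787
Found 787 at exponent 438.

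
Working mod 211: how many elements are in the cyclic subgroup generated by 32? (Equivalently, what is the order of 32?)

The order of 32 must divide p − 1 = 210 = 2 · 3 · 5 · 7.
Divisors: 1, 2, 3, 5, 6, 7, 10, 14, 15, 21, 30, 35, 42, 70, 105, 210.
Check each in increasing order: 32^1 ≡ 32;  32^2 ≡ 180;  32^3 ≡ 63;  32^5 ≡ 157;  32^6 ≡ 171;  32^7 ≡ 197;  32^10 ≡ 173;  32^14 ≡ 196;  32^15 ≡ 153;  32^21 ≡ 210;  32^30 ≡ 199;  32^35 ≡ 15;  32^42 ≡ 1.
Smallest exponent giving 1 is 42.

42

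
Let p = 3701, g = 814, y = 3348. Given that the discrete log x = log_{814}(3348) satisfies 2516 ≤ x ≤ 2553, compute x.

2546

Compute 814^2516 mod 3701 = 1701, then multiply by 814 repeatedly:
  814^2516=1701  814^2517=440  814^2518=2864  814^2519=3367  814^2520=1998
  814^2521=1633  814^2522=603  814^2523=2310  814^2524=232  814^2525=97
  814^2526=1237  814^2527=246  814^2528=390  814^2529=2875  814^2530=1218
  814^2531=3285  814^2532=1868  814^2533=3142  814^2534=197  814^2535=1215
  814^2536=843  814^2537=1517  814^2538=2405  814^2539=3542  814^2540=109
  814^2541=3603  814^2542=1650  814^2543=3338  814^2544=598  814^2545=1941
  814^2546=3348
Found 3348 at exponent 2546.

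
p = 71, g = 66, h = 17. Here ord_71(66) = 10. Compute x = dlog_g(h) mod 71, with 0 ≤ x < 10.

Successive powers of 66 modulo 71:
  66^0=1  66^1=66  66^2=25  66^3=17
So 66^3 ≡ 17 (mod 71), giving x = 3.

3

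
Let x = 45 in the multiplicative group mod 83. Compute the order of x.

82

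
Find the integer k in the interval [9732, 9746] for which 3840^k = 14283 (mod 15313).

Compute 3840^9732 mod 15313 = 14665, then multiply by 3840 repeatedly:
  3840^9732=14665  3840^9733=7699  3840^9734=10070  3840^9735=3475  3840^9736=6377
  3840^9737=2193  3840^9738=14283
Found 14283 at exponent 9738.

9738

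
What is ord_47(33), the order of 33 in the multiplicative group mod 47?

46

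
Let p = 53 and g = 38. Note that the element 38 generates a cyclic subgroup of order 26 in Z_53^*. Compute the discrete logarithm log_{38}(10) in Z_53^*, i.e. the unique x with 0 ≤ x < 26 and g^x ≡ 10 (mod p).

4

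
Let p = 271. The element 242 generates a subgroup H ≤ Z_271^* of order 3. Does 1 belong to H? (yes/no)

1 ∈ ⟨242⟩ iff 1^3 ≡ 1 (mod 271), since |⟨242⟩| = 3.
1^3 mod 271 = 1.
Since 1 = 1, 1 lies in the subgroup.

yes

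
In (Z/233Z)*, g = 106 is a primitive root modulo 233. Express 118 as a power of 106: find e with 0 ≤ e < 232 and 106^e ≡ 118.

51

Baby-step giant-step with m = ceil(sqrt(232)) = 16.
Baby table (106^j mod 233 for j=0..15):
  0:1  1:106  2:52  3:153  4:141  5:34  6:109  7:137
  8:76  9:134  10:224  11:211  12:231  13:21  14:129  15:160
Giant step factor: 106^(-16) ≡ 19 (mod 233).
Scan 118·19^i mod 233 for i = 0, 1, …:
  i=0: 118   i=1: 145   i=2: 192   i=3: 153
Match at i=3, j=3: e = 3·16 + 3 = 51.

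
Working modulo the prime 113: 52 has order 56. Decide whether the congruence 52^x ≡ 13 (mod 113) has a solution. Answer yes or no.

yes

13 ∈ ⟨52⟩ iff 13^56 ≡ 1 (mod 113), since |⟨52⟩| = 56.
13^56 mod 113 = 1.
Since 1 = 1, 13 lies in the subgroup.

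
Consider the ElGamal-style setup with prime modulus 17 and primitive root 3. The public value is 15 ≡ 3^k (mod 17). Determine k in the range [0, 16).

6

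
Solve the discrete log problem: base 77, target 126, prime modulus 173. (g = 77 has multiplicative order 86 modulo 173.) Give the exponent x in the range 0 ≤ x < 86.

45

Baby-step giant-step with m = ceil(sqrt(86)) = 10.
Baby table (77^j mod 173 for j=0..9):
  0:1  1:77  2:47  3:159  4:133  5:34  6:23  7:41
  8:43  9:24
Giant step factor: 77^(-10) ≡ 22 (mod 173).
Scan 126·22^i mod 173 for i = 0, 1, …:
  i=0: 126   i=1: 4   i=2: 88   i=3: 33
  i=4: 34
Match at i=4, j=5: x = 4·10 + 5 = 45.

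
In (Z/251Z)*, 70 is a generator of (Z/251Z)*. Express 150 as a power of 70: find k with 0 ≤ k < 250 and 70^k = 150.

Baby-step giant-step with m = ceil(sqrt(250)) = 16.
Baby table (70^j mod 251 for j=0..15):
  0:1  1:70  2:131  3:134  4:93  5:235  6:135  7:163
  8:115  9:18  10:5  11:99  12:153  13:168  14:214  15:171
Giant step factor: 70^(-16) ≡ 74 (mod 251).
Scan 150·74^i mod 251 for i = 0, 1, …:
  i=0: 150   i=1: 56   i=2: 128   i=3: 185
  i=4: 136   i=5: 24   i=6: 19   i=7: 151
  i=8: 130   i=9: 82   i=10: 44   i=11: 244
  i=12: 235
Match at i=12, j=5: k = 12·16 + 5 = 197.

197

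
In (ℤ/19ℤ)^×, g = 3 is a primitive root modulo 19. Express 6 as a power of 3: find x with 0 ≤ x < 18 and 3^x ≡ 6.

8

Successive powers of 3 modulo 19:
  3^0=1  3^1=3  3^2=9  3^3=8  3^4=5  3^5=15
  3^6=7  3^7=2  3^8=6
So 3^8 ≡ 6 (mod 19), giving x = 8.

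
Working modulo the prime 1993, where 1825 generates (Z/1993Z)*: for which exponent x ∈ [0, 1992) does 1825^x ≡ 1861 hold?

1137

Baby-step giant-step with m = ceil(sqrt(1992)) = 45.
Baby table (1825^j mod 1993 for j=0..44):
  0:1  1:1825  2:322  3:1708  4:48  5:1901  6:1505  7:271
  8:311  9:1563  10:492  11:1050  12:977  13:1283  14:1693  15:575
  16:1057  17:1794  18:1544  19:1691  20:911  21:413  22:371  23:1448
  24:1875  25:1887  26:1864  27:1742  28:315  29:891  30:1780  31:1903
  32:1169  33:915  34:1734  35:1659  36:308  37:74  38:1519  39:1905
  40:833  41:1559  42:1164  43:1755  44:124
Giant step factor: 1825^(-45) ≡ 232 (mod 1993).
Scan 1861·232^i mod 1993 for i = 0, 1, …:
  i=0: 1861   i=1: 1264   i=2: 277   i=3: 488
  i=4: 1608   i=5: 365   i=6: 974   i=7: 759
  i=8: 704   i=9: 1895     …   i=24: 1645
  i=25: 977
Match at i=25, j=12: x = 25·45 + 12 = 1137.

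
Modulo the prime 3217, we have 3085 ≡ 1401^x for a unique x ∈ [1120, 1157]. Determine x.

Compute 1401^1120 mod 3217 = 196, then multiply by 1401 repeatedly:
  1401^1120=196  1401^1121=1151  1401^1122=834  1401^1123=663  1401^1124=2367
  1401^1125=2657  1401^1126=388  1401^1127=3132  1401^1128=3161  1401^1129=1969
  1401^1130=1600  1401^1131=2568  1401^1132=1162  1401^1133=160  1401^1134=2187
  1401^1135=1403  1401^1136=16  1401^1137=3114  1401^1138=462  1401^1139=645
  1401^1140=2885  1401^1141=1333  1401^1142=1673  1401^1143=1897  1401^1144=455
  1401^1145=489  1401^1146=3085
Found 3085 at exponent 1146.

1146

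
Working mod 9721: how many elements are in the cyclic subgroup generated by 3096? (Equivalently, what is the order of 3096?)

The order of 3096 must divide p − 1 = 9720 = 2^3 · 3^5 · 5.
Divisors: 1, 2, 3, 4, 5, 6, 8, 9, 10, 12, 15, 18, 20, 24, 27, 30, 36, 40, 45, 54, 60, 72, 81, 90, 108, 120, 135, 162, 180, 216, 243, 270, 324, 360, 405, 486, 540, 648, 810, 972, 1080, 1215, 1620, 1944, 2430, 3240, 4860, 9720.
Check each in increasing order: 3096^1 ≡ 3096;  3096^2 ≡ 310;  3096^3 ≡ 7102;  3096^4 ≡ 8611;  3096^5 ≡ 4674;  3096^6 ≡ 5856;  3096^8 ≡ 7254;  3096^9 ≡ 2874;  3096^10 ≡ 3189;  3096^12 ≡ 6769;  3096^15 ≡ 3093;  3096^18 ≡ 6747;  3096^20 ≡ 1555;  3096^24 ≡ 4288;  3096^27 ≡ 7204;  3096^30 ≡ 1185;  3096^36 ≡ 8287;  3096^40 ≡ 7217;  3096^45 ≡ 388;  3096^54 ≡ 6918;  3096^60 ≡ 4401;  3096^72 ≡ 5225;  3096^81 ≡ 7426;  3096^90 ≡ 4729;  3096^108 ≡ 2241;  3096^120 ≡ 4569;  3096^135 ≡ 7304;  3096^162 ≡ 7964;  3096^180 ≡ 5141;  3096^216 ≡ 6045;  3096^243 ≡ 7821;  3096^270 ≡ 9289;  3096^324 ≡ 5492;  3096^360 ≡ 8203;  3096^405 ≡ 3997;  3096^486 ≡ 3509;  3096^540 ≡ 1925;  3096^648 ≡ 7522;  3096^810 ≡ 4406;  3096^972 ≡ 6295;  3096^1080 ≡ 1924;  3096^1215 ≡ 6051;  3096^1620 ≡ 9720;  3096^1944 ≡ 4229;  3096^2430 ≡ 5315;  3096^3240 ≡ 1.
Smallest exponent giving 1 is 3240.

3240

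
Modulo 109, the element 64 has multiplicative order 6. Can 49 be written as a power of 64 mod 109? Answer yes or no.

⟨64⟩ has order 6; its elements mod 109 are {1, 45, 46, 63, 64, 108}.
49 is not in this set.

no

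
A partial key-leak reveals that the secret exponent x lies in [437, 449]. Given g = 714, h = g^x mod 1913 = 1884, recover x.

Compute 714^437 mod 1913 = 292, then multiply by 714 repeatedly:
  714^437=292  714^438=1884
Found 1884 at exponent 438.

438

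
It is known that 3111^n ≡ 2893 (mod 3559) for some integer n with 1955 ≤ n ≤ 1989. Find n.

1965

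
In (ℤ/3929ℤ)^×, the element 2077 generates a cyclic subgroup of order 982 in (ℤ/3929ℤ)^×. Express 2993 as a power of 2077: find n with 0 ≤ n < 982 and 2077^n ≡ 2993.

396

Baby-step giant-step with m = ceil(sqrt(982)) = 32.
Baby table (2077^j mod 3929 for j=0..31):
  0:1  1:2077  2:3816  3:1039  4:982  5:463  6:2975  7:2687
  8:1719  9:2831  10:2203  11:2275  12:2517  13:2239  14:2396  15:2378
  16:353  17:2387  18:3330  19:1370  20:894  21:2350  22:1132  23:1622
  24:1741  25:1377  26:3646  27:1559  28:547  29:638  30:1053  31:2557
Giant step factor: 2077^(-32) ≡ 2672 (mod 3929).
Scan 2993·2672^i mod 3929 for i = 0, 1, …:
  i=0: 2993   i=1: 1781   i=2: 813   i=3: 3528
  i=4: 1145   i=5: 2678   i=6: 907   i=7: 3240
  i=8: 1693   i=9: 1417   i=10: 2597   i=11: 570
  i=12: 2517
Match at i=12, j=12: n = 12·32 + 12 = 396.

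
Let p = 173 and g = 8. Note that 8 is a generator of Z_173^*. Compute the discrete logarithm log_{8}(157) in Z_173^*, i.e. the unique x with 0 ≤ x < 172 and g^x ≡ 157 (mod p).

Successive powers of 8 modulo 173:
  8^0=1  8^1=8  8^2=64  8^3=166  8^4=117  8^5=71
  8^6=49  8^7=46  8^8=22  8^9=3  8^10=24  8^11=19
  8^12=152  8^13=5  8^14=40  8^15=147  8^16=138  8^17=66
  8^18=9  8^19=72  8^20=57  8^21=110  8^22=15  8^23=120
  8^24=95  8^25=68  8^26=25  8^27=27  8^28=43  8^29=171
  8^30=157
So 8^30 ≡ 157 (mod 173), giving x = 30.

30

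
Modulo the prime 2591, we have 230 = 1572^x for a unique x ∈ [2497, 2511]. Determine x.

Compute 1572^2497 mod 2591 = 43, then multiply by 1572 repeatedly:
  1572^2497=43  1572^2498=230
Found 230 at exponent 2498.

2498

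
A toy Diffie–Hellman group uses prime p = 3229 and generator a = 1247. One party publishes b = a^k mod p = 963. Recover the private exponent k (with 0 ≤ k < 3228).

1074

Baby-step giant-step with m = ceil(sqrt(3228)) = 57.
Baby table (1247^j mod 3229 for j=0..56):
  0:1  1:1247  2:1860  3:998  4:1341  5:2834  6:1472  7:1512
  8:2957  9:3090  10:1033  11:3009  12:125  13:883  14:12  15:2048
  16:2946  17:2289  18:3176  19:1718  20:1519  21:1999  22:3194  23:1561
  24:2709  25:589  26:1500  27:909  28:144  29:1973  30:3062  31:1636
  32:2593  33:1242  34:2083  35:1385  36:2809  37:2587  38:218  39:610
  40:1855  41:1221  42:1728  43:1073  44:1225  45:258  46:2055  47:1988
  48:2393  49:475  50:1418  51:1983  52:2616  53:862  54:2886  55:1736
  56:1362
Giant step factor: 1247^(-57) ≡ 2341 (mod 3229).
Scan 963·2341^i mod 3229 for i = 0, 1, …:
  i=0: 963   i=1: 541   i=2: 713   i=3: 2969
  i=4: 1621   i=5: 686   i=6: 1113   i=7: 2959
  i=8: 814   i=9: 464     …   i=17: 1150
  i=18: 2393
Match at i=18, j=48: k = 18·57 + 48 = 1074.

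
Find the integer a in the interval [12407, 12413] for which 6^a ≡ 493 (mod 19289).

Compute 6^12407 mod 19289 = 493, then multiply by 6 repeatedly:
  6^12407=493
Found 493 at exponent 12407.

12407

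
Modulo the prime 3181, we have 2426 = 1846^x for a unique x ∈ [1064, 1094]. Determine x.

Compute 1846^1064 mod 3181 = 1405, then multiply by 1846 repeatedly:
  1846^1064=1405  1846^1065=1115  1846^1066=183  1846^1067=632  1846^1068=2426
Found 2426 at exponent 1068.

1068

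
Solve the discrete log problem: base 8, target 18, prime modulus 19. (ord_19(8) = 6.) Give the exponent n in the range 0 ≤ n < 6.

Successive powers of 8 modulo 19:
  8^0=1  8^1=8  8^2=7  8^3=18
So 8^3 ≡ 18 (mod 19), giving n = 3.

3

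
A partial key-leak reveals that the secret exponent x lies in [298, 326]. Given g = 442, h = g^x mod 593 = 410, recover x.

312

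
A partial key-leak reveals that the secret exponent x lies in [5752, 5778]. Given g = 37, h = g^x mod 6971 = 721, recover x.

5754

Compute 37^5752 mod 6971 = 5006, then multiply by 37 repeatedly:
  37^5752=5006  37^5753=3976  37^5754=721
Found 721 at exponent 5754.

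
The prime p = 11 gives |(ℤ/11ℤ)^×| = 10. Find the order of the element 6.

10

The order of 6 must divide p − 1 = 10 = 2 · 5.
Divisors: 1, 2, 5, 10.
Check each in increasing order: 6^1 ≡ 6;  6^2 ≡ 3;  6^5 ≡ 10;  6^10 ≡ 1.
Smallest exponent giving 1 is 10.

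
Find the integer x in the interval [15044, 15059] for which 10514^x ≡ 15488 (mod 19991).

15056

Compute 10514^15044 mod 19991 = 18664, then multiply by 10514 repeatedly:
  10514^15044=18664  10514^15045=1640  10514^15046=10718  10514^15047=19776  10514^15048=18464
  10514^15049=17886  10514^15050=18058  10514^15051=7285  10514^15052=8969  10514^15053=2519
  10514^15054=16682  10514^15055=13505  10514^15056=15488
Found 15488 at exponent 15056.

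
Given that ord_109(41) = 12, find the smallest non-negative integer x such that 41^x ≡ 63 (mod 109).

Successive powers of 41 modulo 109:
  41^0=1  41^1=41  41^2=46  41^3=33  41^4=45  41^5=101
  41^6=108  41^7=68  41^8=63
So 41^8 ≡ 63 (mod 109), giving x = 8.

8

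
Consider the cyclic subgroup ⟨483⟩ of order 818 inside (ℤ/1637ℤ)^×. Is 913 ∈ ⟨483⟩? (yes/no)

913 ∈ ⟨483⟩ iff 913^818 ≡ 1 (mod 1637), since |⟨483⟩| = 818.
913^818 mod 1637 = 1636.
Since 1636 ≠ 1, 913 does not lie in the subgroup.

no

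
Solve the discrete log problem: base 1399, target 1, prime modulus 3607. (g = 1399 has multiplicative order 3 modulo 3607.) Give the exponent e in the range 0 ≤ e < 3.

0

Successive powers of 1399 modulo 3607:
  1399^0=1
So 1399^0 ≡ 1 (mod 3607), giving e = 0.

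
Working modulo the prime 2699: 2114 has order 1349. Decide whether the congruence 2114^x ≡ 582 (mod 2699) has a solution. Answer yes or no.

yes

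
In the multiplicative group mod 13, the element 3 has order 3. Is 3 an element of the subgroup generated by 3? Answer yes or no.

yes

⟨3⟩ has order 3; its elements mod 13 are {1, 3, 9}.
3 is in this set.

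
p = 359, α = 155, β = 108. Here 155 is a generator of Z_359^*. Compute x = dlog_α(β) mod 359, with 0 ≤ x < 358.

Baby-step giant-step with m = ceil(sqrt(358)) = 19.
Baby table (155^j mod 359 for j=0..18):
  0:1  1:155  2:331  3:327  4:66  5:178  6:306  7:42
  8:48  9:260  10:92  11:259  12:296  13:287  14:328  15:221
  16:150  17:274  18:108
Giant step factor: 155^(-19) ≡ 332 (mod 359).
Scan 108·332^i mod 359 for i = 0, 1, …:
  i=0: 108
Match at i=0, j=18: x = 0·19 + 18 = 18.

18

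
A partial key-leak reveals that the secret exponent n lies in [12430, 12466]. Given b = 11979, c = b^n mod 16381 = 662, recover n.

12440

Compute 11979^12430 mod 16381 = 4218, then multiply by 11979 repeatedly:
  11979^12430=4218  11979^12431=8418  11979^12432=14167  11979^12433=15714  11979^12434=3935
  11979^12435=9228  11979^12436=3224  11979^12437=10279  11979^12438=12545  11979^12439=13642
  11979^12440=662
Found 662 at exponent 12440.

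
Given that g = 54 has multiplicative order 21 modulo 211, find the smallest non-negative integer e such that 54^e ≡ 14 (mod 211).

Successive powers of 54 modulo 211:
  54^0=1  54^1=54  54^2=173  54^3=58  54^4=178  54^5=117
  54^6=199  54^7=196  54^8=34  54^9=148  54^10=185  54^11=73
  54^12=144  54^13=180  54^14=14
So 54^14 ≡ 14 (mod 211), giving e = 14.

14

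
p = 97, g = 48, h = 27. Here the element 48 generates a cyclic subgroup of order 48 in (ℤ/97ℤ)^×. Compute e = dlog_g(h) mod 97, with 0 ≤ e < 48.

15

Successive powers of 48 modulo 97:
  48^0=1  48^1=48  48^2=73  48^3=12  48^4=91  48^5=3
  48^6=47  48^7=25  48^8=36  48^9=79  48^10=9  48^11=44
  48^12=75  48^13=11  48^14=43  48^15=27
So 48^15 ≡ 27 (mod 97), giving e = 15.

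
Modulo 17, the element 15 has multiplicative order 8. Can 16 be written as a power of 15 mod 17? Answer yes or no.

16 ∈ ⟨15⟩ iff 16^8 ≡ 1 (mod 17), since |⟨15⟩| = 8.
16^8 mod 17 = 1.
Since 1 = 1, 16 lies in the subgroup.

yes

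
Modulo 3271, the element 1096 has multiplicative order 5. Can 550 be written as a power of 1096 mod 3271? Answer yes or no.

no

550 ∈ ⟨1096⟩ iff 550^5 ≡ 1 (mod 3271), since |⟨1096⟩| = 5.
550^5 mod 3271 = 1987.
Since 1987 ≠ 1, 550 does not lie in the subgroup.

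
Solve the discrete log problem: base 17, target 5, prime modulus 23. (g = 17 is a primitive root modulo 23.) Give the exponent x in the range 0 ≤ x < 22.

19

Successive powers of 17 modulo 23:
  17^0=1  17^1=17  17^2=13  17^3=14  17^4=8  17^5=21
  17^6=12  17^7=20  17^8=18  17^9=7  17^10=4  17^11=22
  17^12=6  17^13=10  17^14=9  17^15=15  17^16=2  17^17=11
  17^18=3  17^19=5
So 17^19 ≡ 5 (mod 23), giving x = 19.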